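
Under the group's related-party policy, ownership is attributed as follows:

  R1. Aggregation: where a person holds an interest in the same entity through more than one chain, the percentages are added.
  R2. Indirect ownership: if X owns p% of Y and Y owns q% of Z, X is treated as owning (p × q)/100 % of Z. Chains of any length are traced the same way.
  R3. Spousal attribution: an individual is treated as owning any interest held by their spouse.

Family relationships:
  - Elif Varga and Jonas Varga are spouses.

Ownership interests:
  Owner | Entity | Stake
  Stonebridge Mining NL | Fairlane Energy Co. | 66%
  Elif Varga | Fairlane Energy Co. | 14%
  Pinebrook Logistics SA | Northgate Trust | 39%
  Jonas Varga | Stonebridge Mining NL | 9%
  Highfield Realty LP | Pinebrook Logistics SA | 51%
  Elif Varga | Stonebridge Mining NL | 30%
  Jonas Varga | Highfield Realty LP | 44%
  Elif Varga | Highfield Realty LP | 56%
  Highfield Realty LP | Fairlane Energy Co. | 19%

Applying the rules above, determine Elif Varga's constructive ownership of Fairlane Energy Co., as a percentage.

58.74%

By spousal attribution (R3), Elif Varga is treated as also owning Jonas Varga's interest in Highfield Realty LP, giving 56% + 44% = 100%.
By spousal attribution (R3), Elif Varga is treated as also owning Jonas Varga's interest in Stonebridge Mining NL, giving 30% + 9% = 39%.
Chain via Highfield Realty LP (R2): 100% × 19% = 19% of Fairlane Energy Co.
Chain via Stonebridge Mining NL (R2): 39% × 66% = 25.74% of Fairlane Energy Co.
Direct interest in Fairlane Energy Co: 14%.
Aggregating (R1): 19% + 25.74% + 14% = 58.74%.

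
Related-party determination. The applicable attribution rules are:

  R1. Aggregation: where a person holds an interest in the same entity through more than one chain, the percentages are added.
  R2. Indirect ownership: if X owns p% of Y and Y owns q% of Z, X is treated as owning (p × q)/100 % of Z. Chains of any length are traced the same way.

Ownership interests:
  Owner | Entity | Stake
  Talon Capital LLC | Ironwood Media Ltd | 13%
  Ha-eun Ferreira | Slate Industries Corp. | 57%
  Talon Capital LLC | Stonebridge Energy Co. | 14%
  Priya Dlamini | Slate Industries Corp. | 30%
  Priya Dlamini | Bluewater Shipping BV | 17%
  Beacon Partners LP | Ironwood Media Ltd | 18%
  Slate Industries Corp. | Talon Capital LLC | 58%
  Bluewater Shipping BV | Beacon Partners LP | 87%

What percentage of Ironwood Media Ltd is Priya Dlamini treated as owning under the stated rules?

4.9242%

Chain via Bluewater Shipping BV → Beacon Partners LP (R2): 17% × 87% × 18% = 2.6622% of Ironwood Media Ltd.
Chain via Slate Industries Corp. → Talon Capital LLC (R2): 30% × 58% × 13% = 2.262% of Ironwood Media Ltd.
Aggregating (R1): 2.6622% + 2.262% = 4.9242%.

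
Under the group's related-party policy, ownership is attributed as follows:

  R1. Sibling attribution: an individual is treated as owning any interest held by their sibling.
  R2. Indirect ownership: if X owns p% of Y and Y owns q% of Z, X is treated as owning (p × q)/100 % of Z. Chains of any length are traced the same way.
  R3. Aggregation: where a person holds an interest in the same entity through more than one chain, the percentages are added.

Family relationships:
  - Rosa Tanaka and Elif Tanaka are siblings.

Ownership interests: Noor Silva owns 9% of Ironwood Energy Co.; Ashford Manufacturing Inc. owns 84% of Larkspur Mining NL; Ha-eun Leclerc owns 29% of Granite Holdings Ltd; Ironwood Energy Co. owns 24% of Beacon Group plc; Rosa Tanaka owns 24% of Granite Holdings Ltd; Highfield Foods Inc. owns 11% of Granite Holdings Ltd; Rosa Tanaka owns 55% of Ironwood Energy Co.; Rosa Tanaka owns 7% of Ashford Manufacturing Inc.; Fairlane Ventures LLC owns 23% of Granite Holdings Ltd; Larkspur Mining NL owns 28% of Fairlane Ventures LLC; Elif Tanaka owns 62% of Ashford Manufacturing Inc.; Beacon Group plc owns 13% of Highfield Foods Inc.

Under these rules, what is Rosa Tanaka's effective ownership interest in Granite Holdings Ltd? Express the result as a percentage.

27.921384%

By sibling attribution (R1), Rosa Tanaka is treated as also owning Elif Tanaka's interest in Ashford Manufacturing Inc, giving 7% + 62% = 69%.
Chain via Ashford Manufacturing Inc. → Larkspur Mining NL → Fairlane Ventures LLC (R2): 69% × 84% × 28% × 23% = 3.732624% of Granite Holdings Ltd.
Chain via Ironwood Energy Co. → Beacon Group plc → Highfield Foods Inc. (R2): 55% × 24% × 13% × 11% = 0.18876% of Granite Holdings Ltd.
Direct interest in Granite Holdings Ltd: 24%.
Aggregating (R3): 3.732624% + 0.18876% + 24% = 27.921384%.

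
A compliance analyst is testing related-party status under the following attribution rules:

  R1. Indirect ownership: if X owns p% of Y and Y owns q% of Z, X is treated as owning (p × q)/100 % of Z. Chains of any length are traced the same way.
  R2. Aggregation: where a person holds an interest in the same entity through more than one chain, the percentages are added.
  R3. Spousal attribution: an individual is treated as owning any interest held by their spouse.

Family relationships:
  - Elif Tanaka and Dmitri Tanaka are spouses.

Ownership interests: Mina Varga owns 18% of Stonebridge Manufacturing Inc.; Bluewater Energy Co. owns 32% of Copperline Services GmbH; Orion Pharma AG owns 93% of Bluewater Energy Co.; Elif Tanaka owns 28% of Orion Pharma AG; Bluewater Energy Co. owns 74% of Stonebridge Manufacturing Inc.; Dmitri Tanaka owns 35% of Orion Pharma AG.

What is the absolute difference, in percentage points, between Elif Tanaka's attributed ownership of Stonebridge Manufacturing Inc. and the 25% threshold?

By spousal attribution (R3), Elif Tanaka is treated as also owning Dmitri Tanaka's interest in Orion Pharma AG, giving 28% + 35% = 63%.
Chain via Orion Pharma AG → Bluewater Energy Co. (R1): 63% × 93% × 74% = 43.3566% of Stonebridge Manufacturing Inc.
43.3566% exceeds the 25% threshold by 18.3566 percentage points.

18.3566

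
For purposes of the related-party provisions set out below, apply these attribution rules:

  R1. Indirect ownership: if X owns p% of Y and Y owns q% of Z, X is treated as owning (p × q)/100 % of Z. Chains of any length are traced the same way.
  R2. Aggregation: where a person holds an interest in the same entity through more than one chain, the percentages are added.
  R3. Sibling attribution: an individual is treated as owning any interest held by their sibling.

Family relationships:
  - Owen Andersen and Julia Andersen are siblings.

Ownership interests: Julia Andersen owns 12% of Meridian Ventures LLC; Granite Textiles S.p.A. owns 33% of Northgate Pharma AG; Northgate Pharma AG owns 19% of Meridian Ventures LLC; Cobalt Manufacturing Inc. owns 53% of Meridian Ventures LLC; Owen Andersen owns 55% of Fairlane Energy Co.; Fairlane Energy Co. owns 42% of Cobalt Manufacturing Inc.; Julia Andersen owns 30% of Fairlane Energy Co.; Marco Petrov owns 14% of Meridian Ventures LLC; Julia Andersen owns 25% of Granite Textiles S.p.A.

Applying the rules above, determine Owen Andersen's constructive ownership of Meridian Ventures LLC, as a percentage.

32.4885%

By sibling attribution (R3), Owen Andersen is treated as also owning Julia Andersen's interest in Fairlane Energy Co, giving 55% + 30% = 85%.
By sibling attribution (R3), Owen Andersen is treated as owning Julia Andersen's 25% interest in Granite Textiles S.p.A.
By sibling attribution (R3), Owen Andersen is treated as owning Julia Andersen's 12% interest in Meridian Ventures LLC.
Chain via Fairlane Energy Co. → Cobalt Manufacturing Inc. (R1): 85% × 42% × 53% = 18.921% of Meridian Ventures LLC.
Chain via Granite Textiles S.p.A. → Northgate Pharma AG (R1): 25% × 33% × 19% = 1.5675% of Meridian Ventures LLC.
Direct interest in Meridian Ventures LLC: 12%.
Aggregating (R2): 18.921% + 1.5675% + 12% = 32.4885%.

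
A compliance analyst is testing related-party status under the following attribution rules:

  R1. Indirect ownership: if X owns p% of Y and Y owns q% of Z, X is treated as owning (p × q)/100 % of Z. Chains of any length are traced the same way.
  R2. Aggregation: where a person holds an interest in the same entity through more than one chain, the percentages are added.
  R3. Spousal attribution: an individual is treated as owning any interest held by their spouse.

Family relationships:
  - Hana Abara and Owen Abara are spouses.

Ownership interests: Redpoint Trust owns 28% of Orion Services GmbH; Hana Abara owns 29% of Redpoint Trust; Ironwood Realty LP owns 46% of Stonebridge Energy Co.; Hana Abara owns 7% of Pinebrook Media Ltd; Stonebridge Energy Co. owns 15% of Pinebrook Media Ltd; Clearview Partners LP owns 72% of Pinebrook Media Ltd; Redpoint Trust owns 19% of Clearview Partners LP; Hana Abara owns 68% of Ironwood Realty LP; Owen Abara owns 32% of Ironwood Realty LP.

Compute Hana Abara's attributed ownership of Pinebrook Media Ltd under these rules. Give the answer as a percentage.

17.8672%

By spousal attribution (R3), Hana Abara is treated as also owning Owen Abara's interest in Ironwood Realty LP, giving 68% + 32% = 100%.
Chain via Ironwood Realty LP → Stonebridge Energy Co. (R1): 100% × 46% × 15% = 6.9% of Pinebrook Media Ltd.
Chain via Redpoint Trust → Clearview Partners LP (R1): 29% × 19% × 72% = 3.9672% of Pinebrook Media Ltd.
Direct interest in Pinebrook Media Ltd: 7%.
Aggregating (R2): 6.9% + 3.9672% + 7% = 17.8672%.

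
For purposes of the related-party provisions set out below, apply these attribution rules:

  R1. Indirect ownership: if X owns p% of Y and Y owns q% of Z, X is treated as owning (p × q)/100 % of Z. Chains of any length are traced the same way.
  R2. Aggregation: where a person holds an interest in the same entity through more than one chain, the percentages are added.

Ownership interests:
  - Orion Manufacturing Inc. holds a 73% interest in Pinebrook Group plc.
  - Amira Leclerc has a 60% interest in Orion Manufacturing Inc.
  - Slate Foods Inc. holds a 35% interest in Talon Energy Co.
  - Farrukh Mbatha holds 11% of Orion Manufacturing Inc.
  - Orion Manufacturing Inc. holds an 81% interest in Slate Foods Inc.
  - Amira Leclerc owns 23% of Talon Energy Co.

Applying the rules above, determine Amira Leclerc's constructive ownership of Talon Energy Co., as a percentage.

40.01%

Chain via Orion Manufacturing Inc. → Slate Foods Inc. (R1): 60% × 81% × 35% = 17.01% of Talon Energy Co.
Direct interest in Talon Energy Co: 23%.
Aggregating (R2): 17.01% + 23% = 40.01%.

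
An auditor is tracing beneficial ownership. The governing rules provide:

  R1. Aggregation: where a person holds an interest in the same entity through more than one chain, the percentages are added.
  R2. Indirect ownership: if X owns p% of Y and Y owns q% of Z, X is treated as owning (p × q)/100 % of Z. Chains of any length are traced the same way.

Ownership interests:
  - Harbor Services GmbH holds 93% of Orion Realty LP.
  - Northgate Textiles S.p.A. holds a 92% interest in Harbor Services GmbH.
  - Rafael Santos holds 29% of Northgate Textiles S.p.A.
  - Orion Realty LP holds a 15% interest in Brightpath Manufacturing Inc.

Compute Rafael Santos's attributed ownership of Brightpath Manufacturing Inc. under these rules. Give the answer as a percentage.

3.72186%

Chain via Northgate Textiles S.p.A. → Harbor Services GmbH → Orion Realty LP (R2): 29% × 92% × 93% × 15% = 3.72186% of Brightpath Manufacturing Inc.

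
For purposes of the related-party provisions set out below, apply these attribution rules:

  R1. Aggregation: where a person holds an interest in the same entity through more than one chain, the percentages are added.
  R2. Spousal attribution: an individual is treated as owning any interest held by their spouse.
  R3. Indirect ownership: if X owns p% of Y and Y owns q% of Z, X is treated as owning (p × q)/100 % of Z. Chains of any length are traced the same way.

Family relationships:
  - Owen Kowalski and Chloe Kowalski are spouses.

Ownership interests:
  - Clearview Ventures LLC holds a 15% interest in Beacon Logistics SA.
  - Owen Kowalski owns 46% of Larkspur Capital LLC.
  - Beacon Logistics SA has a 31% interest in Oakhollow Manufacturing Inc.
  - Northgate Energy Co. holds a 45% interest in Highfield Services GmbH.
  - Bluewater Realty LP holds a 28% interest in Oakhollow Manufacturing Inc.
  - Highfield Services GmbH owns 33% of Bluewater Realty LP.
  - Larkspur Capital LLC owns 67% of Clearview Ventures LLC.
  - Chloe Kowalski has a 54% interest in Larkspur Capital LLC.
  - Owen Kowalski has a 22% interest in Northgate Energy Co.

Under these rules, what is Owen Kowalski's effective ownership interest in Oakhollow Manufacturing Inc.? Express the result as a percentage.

4.03026%

By spousal attribution (R2), Owen Kowalski is treated as also owning Chloe Kowalski's interest in Larkspur Capital LLC, giving 46% + 54% = 100%.
Chain via Northgate Energy Co. → Highfield Services GmbH → Bluewater Realty LP (R3): 22% × 45% × 33% × 28% = 0.91476% of Oakhollow Manufacturing Inc.
Chain via Larkspur Capital LLC → Clearview Ventures LLC → Beacon Logistics SA (R3): 100% × 67% × 15% × 31% = 3.1155% of Oakhollow Manufacturing Inc.
Aggregating (R1): 0.91476% + 3.1155% = 4.03026%.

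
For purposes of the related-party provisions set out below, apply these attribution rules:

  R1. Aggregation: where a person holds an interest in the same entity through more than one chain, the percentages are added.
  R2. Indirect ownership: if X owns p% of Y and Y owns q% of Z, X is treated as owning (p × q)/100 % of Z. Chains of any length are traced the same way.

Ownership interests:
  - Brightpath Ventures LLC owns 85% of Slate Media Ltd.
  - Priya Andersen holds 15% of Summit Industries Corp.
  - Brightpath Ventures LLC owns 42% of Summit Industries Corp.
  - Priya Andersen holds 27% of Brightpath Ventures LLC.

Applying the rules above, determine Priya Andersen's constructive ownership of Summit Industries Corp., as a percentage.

Chain via Brightpath Ventures LLC (R2): 27% × 42% = 11.34% of Summit Industries Corp.
Direct interest in Summit Industries Corp: 15%.
Aggregating (R1): 11.34% + 15% = 26.34%.

26.34%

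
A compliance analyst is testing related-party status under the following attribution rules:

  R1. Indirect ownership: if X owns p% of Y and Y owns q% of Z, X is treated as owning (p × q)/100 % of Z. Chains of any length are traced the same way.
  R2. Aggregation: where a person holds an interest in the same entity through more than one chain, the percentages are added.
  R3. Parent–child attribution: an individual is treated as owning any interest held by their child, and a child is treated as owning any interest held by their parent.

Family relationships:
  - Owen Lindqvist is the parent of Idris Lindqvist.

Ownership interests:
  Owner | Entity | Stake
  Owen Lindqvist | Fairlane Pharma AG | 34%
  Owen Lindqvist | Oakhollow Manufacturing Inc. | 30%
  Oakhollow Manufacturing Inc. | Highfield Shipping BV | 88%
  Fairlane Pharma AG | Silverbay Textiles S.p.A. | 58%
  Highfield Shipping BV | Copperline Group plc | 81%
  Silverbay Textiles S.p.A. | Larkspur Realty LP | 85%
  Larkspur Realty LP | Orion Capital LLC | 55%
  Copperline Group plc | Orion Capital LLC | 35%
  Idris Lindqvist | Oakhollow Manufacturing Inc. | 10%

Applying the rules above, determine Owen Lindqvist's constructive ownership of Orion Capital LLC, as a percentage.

By parent–child attribution (R3), Owen Lindqvist is treated as also owning Idris Lindqvist's interest in Oakhollow Manufacturing Inc, giving 30% + 10% = 40%.
Chain via Oakhollow Manufacturing Inc. → Highfield Shipping BV → Copperline Group plc (R1): 40% × 88% × 81% × 35% = 9.9792% of Orion Capital LLC.
Chain via Fairlane Pharma AG → Silverbay Textiles S.p.A. → Larkspur Realty LP (R1): 34% × 58% × 85% × 55% = 9.2191% of Orion Capital LLC.
Aggregating (R2): 9.9792% + 9.2191% = 19.1983%.

19.1983%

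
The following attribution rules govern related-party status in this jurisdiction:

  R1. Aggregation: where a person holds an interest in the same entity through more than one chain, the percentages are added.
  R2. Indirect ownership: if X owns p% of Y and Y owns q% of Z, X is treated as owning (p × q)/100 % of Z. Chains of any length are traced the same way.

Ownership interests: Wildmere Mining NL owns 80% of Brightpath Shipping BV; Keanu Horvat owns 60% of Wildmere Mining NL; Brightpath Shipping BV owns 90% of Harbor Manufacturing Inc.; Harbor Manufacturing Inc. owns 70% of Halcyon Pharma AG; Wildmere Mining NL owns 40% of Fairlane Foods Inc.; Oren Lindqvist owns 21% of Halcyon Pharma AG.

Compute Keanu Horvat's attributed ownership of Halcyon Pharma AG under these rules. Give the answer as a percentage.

30.24%

Chain via Wildmere Mining NL → Brightpath Shipping BV → Harbor Manufacturing Inc. (R2): 60% × 80% × 90% × 70% = 30.24% of Halcyon Pharma AG.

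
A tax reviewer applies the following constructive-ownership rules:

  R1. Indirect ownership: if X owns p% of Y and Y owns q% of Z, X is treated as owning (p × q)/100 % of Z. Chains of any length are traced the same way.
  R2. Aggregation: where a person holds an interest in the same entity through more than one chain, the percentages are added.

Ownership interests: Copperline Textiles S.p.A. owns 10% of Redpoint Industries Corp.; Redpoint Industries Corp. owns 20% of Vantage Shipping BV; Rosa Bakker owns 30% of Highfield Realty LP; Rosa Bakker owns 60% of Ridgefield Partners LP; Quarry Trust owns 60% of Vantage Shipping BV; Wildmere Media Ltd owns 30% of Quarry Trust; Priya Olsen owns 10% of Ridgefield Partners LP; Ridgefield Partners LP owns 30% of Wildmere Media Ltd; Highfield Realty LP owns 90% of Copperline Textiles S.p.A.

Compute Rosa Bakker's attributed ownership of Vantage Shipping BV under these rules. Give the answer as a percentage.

3.78%

Chain via Highfield Realty LP → Copperline Textiles S.p.A. → Redpoint Industries Corp. (R1): 30% × 90% × 10% × 20% = 0.54% of Vantage Shipping BV.
Chain via Ridgefield Partners LP → Wildmere Media Ltd → Quarry Trust (R1): 60% × 30% × 30% × 60% = 3.24% of Vantage Shipping BV.
Aggregating (R2): 0.54% + 3.24% = 3.78%.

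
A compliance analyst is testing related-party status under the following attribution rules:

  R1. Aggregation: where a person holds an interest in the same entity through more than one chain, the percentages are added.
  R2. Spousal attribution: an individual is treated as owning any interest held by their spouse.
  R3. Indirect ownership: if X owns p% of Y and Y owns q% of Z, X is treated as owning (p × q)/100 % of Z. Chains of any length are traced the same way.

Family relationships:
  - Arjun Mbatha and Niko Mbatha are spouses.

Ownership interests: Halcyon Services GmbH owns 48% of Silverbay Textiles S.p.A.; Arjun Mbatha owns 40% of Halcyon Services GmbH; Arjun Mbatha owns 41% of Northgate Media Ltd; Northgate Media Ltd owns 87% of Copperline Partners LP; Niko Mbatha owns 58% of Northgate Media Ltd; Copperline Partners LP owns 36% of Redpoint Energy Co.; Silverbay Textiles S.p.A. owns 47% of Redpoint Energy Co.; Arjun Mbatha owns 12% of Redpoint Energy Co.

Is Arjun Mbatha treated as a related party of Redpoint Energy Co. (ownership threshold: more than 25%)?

By spousal attribution (R2), Arjun Mbatha is treated as also owning Niko Mbatha's interest in Northgate Media Ltd, giving 41% + 58% = 99%.
Chain via Northgate Media Ltd → Copperline Partners LP (R3): 99% × 87% × 36% = 31.0068% of Redpoint Energy Co.
Chain via Halcyon Services GmbH → Silverbay Textiles S.p.A. (R3): 40% × 48% × 47% = 9.024% of Redpoint Energy Co.
Direct interest in Redpoint Energy Co: 12%.
Aggregating (R1): 31.0068% + 9.024% + 12% = 52.0308%.
52.0308% exceeds the 25% threshold, so Arjun is a related party to Redpoint Energy Co.

Yes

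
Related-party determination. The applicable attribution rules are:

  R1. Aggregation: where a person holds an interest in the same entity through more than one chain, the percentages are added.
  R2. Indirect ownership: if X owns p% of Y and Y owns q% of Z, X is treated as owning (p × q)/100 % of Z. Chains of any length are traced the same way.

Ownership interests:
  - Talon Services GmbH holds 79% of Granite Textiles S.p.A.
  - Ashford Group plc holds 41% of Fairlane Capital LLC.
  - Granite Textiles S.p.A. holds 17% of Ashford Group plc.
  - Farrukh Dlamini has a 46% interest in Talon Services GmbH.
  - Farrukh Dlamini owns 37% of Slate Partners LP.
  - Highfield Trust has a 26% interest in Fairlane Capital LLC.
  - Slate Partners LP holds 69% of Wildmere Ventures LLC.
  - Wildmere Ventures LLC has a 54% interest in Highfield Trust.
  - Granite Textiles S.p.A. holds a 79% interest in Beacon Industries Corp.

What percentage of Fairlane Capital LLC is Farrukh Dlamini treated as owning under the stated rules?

Chain via Slate Partners LP → Wildmere Ventures LLC → Highfield Trust (R2): 37% × 69% × 54% × 26% = 3.584412% of Fairlane Capital LLC.
Chain via Talon Services GmbH → Granite Textiles S.p.A. → Ashford Group plc (R2): 46% × 79% × 17% × 41% = 2.532898% of Fairlane Capital LLC.
Aggregating (R1): 3.584412% + 2.532898% = 6.11731%.

6.11731%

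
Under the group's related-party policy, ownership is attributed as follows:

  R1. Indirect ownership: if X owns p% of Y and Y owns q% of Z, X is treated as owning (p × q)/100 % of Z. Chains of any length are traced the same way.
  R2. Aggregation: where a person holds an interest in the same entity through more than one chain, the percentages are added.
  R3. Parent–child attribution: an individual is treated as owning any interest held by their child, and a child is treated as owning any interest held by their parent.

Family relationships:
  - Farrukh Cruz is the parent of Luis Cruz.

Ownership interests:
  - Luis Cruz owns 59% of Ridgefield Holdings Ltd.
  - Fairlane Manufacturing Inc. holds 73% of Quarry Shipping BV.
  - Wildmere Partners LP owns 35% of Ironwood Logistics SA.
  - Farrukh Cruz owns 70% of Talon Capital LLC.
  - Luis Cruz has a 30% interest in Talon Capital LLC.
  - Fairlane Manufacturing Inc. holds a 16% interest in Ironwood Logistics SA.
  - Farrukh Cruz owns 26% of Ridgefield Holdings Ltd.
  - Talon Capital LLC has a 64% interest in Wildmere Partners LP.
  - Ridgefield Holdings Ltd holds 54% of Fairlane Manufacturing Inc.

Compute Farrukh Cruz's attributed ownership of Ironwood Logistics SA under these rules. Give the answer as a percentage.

By parent–child attribution (R3), Farrukh Cruz is treated as also owning Luis Cruz's interest in Ridgefield Holdings Ltd, giving 26% + 59% = 85%.
By parent–child attribution (R3), Farrukh Cruz is treated as also owning Luis Cruz's interest in Talon Capital LLC, giving 70% + 30% = 100%.
Chain via Ridgefield Holdings Ltd → Fairlane Manufacturing Inc. (R1): 85% × 54% × 16% = 7.344% of Ironwood Logistics SA.
Chain via Talon Capital LLC → Wildmere Partners LP (R1): 100% × 64% × 35% = 22.4% of Ironwood Logistics SA.
Aggregating (R2): 7.344% + 22.4% = 29.744%.

29.744%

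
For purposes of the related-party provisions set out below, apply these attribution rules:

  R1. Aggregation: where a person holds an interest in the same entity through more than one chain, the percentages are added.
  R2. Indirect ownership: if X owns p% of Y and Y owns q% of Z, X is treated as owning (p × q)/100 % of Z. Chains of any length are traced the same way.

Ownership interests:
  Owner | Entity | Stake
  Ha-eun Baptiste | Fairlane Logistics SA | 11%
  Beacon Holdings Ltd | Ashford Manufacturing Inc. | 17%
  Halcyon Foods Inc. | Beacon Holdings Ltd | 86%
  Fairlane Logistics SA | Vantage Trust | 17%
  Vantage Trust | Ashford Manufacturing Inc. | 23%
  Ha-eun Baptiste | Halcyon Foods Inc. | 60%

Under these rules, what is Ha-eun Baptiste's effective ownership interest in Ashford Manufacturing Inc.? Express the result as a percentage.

Chain via Fairlane Logistics SA → Vantage Trust (R2): 11% × 17% × 23% = 0.4301% of Ashford Manufacturing Inc.
Chain via Halcyon Foods Inc. → Beacon Holdings Ltd (R2): 60% × 86% × 17% = 8.772% of Ashford Manufacturing Inc.
Aggregating (R1): 0.4301% + 8.772% = 9.2021%.

9.2021%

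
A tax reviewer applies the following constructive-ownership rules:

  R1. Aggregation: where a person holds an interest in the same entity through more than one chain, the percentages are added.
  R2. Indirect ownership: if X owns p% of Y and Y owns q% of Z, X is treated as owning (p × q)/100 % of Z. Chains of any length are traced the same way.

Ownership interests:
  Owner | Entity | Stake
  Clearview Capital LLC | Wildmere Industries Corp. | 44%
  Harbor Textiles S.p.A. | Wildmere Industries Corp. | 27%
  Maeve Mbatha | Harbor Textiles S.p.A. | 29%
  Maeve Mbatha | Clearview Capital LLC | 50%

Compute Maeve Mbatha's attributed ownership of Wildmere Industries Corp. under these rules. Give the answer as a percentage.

Chain via Harbor Textiles S.p.A. (R2): 29% × 27% = 7.83% of Wildmere Industries Corp.
Chain via Clearview Capital LLC (R2): 50% × 44% = 22% of Wildmere Industries Corp.
Aggregating (R1): 7.83% + 22% = 29.83%.

29.83%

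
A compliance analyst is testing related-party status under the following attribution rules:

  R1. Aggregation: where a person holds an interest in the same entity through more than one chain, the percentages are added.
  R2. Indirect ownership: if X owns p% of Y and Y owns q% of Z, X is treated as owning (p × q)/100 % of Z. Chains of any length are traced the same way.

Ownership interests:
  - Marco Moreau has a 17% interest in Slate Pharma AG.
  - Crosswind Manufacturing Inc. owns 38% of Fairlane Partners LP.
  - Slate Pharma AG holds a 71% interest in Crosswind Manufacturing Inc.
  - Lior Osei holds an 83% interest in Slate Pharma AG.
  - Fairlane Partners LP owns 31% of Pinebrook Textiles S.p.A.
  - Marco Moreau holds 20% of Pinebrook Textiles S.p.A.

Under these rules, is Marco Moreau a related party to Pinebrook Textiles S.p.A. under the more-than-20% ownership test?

Chain via Slate Pharma AG → Crosswind Manufacturing Inc. → Fairlane Partners LP (R2): 17% × 71% × 38% × 31% = 1.421846% of Pinebrook Textiles S.p.A.
Direct interest in Pinebrook Textiles S.p.A: 20%.
Aggregating (R1): 1.421846% + 20% = 21.421846%.
21.421846% exceeds the 20% threshold, so Marco is a related party to Pinebrook Textiles S.p.A.

Yes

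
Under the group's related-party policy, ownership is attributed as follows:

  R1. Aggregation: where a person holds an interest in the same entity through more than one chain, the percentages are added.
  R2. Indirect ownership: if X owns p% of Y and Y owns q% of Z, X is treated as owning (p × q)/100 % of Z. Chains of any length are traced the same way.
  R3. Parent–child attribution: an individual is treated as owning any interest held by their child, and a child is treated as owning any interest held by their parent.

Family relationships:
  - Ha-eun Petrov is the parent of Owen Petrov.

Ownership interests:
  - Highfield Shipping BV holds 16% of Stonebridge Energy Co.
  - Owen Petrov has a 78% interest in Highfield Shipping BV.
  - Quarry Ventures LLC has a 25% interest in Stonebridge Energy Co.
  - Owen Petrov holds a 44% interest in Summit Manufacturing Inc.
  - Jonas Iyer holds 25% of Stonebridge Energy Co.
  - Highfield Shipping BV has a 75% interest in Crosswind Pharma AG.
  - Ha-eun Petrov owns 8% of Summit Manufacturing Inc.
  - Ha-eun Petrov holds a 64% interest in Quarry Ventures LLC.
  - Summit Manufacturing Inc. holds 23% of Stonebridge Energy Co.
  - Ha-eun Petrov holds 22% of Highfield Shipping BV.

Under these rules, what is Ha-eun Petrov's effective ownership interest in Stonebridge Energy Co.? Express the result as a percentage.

By parent–child attribution (R3), Ha-eun Petrov is treated as also owning Owen Petrov's interest in Highfield Shipping BV, giving 22% + 78% = 100%.
By parent–child attribution (R3), Ha-eun Petrov is treated as also owning Owen Petrov's interest in Summit Manufacturing Inc, giving 8% + 44% = 52%.
Chain via Quarry Ventures LLC (R2): 64% × 25% = 16% of Stonebridge Energy Co.
Chain via Highfield Shipping BV (R2): 100% × 16% = 16% of Stonebridge Energy Co.
Chain via Summit Manufacturing Inc. (R2): 52% × 23% = 11.96% of Stonebridge Energy Co.
Aggregating (R1): 16% + 16% + 11.96% = 43.96%.

43.96%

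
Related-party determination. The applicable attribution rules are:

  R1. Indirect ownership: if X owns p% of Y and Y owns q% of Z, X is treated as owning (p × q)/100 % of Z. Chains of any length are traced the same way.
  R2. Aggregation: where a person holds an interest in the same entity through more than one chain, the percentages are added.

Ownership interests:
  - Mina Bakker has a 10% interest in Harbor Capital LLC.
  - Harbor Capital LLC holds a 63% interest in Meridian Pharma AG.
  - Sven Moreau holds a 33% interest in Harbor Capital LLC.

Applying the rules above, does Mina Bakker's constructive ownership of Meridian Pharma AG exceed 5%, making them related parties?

Chain via Harbor Capital LLC (R1): 10% × 63% = 6.3% of Meridian Pharma AG.
6.3% exceeds the 5% threshold, so Mina is a related party to Meridian Pharma AG.

Yes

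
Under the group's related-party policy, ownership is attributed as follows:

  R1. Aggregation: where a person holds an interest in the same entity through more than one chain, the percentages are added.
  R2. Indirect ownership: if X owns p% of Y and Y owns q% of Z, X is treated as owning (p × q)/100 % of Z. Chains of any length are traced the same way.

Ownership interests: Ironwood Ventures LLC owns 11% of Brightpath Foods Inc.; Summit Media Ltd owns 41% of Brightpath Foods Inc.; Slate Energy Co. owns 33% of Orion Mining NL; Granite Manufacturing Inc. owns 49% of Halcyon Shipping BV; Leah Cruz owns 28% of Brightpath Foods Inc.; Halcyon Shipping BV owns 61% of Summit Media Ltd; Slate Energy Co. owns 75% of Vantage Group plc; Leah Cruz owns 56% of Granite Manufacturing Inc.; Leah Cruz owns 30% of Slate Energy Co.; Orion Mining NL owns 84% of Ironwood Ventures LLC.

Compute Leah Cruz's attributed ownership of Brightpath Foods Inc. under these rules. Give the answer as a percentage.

35.777504%

Chain via Slate Energy Co. → Orion Mining NL → Ironwood Ventures LLC (R2): 30% × 33% × 84% × 11% = 0.91476% of Brightpath Foods Inc.
Chain via Granite Manufacturing Inc. → Halcyon Shipping BV → Summit Media Ltd (R2): 56% × 49% × 61% × 41% = 6.862744% of Brightpath Foods Inc.
Direct interest in Brightpath Foods Inc: 28%.
Aggregating (R1): 0.91476% + 6.862744% + 28% = 35.777504%.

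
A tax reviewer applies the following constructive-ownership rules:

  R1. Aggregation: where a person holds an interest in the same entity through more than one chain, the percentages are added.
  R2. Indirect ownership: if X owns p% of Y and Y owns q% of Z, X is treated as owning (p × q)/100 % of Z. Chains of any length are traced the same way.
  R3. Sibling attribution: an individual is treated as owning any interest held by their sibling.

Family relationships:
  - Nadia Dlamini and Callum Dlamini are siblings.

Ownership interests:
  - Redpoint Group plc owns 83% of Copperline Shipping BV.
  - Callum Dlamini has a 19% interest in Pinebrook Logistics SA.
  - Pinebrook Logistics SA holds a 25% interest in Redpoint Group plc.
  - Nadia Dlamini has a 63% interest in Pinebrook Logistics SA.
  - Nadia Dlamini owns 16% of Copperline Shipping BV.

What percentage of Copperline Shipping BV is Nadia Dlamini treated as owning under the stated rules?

By sibling attribution (R3), Nadia Dlamini is treated as also owning Callum Dlamini's interest in Pinebrook Logistics SA, giving 63% + 19% = 82%.
Chain via Pinebrook Logistics SA → Redpoint Group plc (R2): 82% × 25% × 83% = 17.015% of Copperline Shipping BV.
Direct interest in Copperline Shipping BV: 16%.
Aggregating (R1): 17.015% + 16% = 33.015%.

33.015%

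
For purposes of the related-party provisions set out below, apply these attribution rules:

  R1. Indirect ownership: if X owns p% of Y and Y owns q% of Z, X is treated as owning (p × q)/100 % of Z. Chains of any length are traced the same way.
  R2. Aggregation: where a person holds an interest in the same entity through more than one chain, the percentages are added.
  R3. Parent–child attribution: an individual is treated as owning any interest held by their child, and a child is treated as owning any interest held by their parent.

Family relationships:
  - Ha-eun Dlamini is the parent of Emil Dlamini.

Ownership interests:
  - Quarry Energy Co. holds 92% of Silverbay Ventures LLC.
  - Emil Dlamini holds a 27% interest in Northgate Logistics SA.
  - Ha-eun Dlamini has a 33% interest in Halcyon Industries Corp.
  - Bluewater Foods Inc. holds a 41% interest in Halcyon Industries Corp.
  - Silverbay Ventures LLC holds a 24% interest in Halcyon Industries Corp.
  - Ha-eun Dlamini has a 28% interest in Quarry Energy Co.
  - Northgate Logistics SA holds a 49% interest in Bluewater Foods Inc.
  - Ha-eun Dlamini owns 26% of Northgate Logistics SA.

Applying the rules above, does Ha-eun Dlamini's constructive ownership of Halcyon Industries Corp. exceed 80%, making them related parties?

By parent–child attribution (R3), Ha-eun Dlamini is treated as also owning Emil Dlamini's interest in Northgate Logistics SA, giving 26% + 27% = 53%.
Chain via Quarry Energy Co. → Silverbay Ventures LLC (R1): 28% × 92% × 24% = 6.1824% of Halcyon Industries Corp.
Chain via Northgate Logistics SA → Bluewater Foods Inc. (R1): 53% × 49% × 41% = 10.6477% of Halcyon Industries Corp.
Direct interest in Halcyon Industries Corp: 33%.
Aggregating (R2): 6.1824% + 10.6477% + 33% = 49.8301%.
49.8301% does not exceed the 80% threshold, so Ha-eun is not a related party to Halcyon Industries Corp.

No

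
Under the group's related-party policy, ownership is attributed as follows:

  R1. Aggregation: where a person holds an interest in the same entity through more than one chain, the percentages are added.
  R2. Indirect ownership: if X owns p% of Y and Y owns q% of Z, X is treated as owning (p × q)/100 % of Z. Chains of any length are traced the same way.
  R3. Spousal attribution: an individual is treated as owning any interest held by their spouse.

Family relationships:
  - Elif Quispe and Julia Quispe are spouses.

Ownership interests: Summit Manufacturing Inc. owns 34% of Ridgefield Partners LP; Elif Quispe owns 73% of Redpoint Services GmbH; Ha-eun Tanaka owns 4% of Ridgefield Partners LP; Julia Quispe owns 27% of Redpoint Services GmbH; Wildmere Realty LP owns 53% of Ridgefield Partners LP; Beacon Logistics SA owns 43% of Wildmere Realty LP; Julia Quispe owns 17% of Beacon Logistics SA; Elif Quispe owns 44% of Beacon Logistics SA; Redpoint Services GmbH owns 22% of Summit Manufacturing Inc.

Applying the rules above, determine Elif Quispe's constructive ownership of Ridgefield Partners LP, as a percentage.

21.3819%

By spousal attribution (R3), Elif Quispe is treated as also owning Julia Quispe's interest in Redpoint Services GmbH, giving 73% + 27% = 100%.
By spousal attribution (R3), Elif Quispe is treated as also owning Julia Quispe's interest in Beacon Logistics SA, giving 44% + 17% = 61%.
Chain via Redpoint Services GmbH → Summit Manufacturing Inc. (R2): 100% × 22% × 34% = 7.48% of Ridgefield Partners LP.
Chain via Beacon Logistics SA → Wildmere Realty LP (R2): 61% × 43% × 53% = 13.9019% of Ridgefield Partners LP.
Aggregating (R1): 7.48% + 13.9019% = 21.3819%.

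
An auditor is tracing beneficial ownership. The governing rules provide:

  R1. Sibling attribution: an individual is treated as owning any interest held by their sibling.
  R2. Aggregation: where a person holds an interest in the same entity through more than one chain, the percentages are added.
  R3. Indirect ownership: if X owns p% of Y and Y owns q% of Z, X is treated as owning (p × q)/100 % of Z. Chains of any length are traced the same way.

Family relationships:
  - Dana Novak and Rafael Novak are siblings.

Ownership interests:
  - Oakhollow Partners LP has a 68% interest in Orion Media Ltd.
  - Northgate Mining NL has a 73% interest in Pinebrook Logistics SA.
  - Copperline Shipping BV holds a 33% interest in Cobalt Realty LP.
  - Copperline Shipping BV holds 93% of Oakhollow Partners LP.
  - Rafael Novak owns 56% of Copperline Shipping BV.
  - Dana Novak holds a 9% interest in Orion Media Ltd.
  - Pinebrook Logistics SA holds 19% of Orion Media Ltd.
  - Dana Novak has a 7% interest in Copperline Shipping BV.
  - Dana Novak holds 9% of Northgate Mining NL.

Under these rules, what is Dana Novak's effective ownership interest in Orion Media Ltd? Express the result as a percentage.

50.0895%

By sibling attribution (R1), Dana Novak is treated as also owning Rafael Novak's interest in Copperline Shipping BV, giving 7% + 56% = 63%.
Chain via Copperline Shipping BV → Oakhollow Partners LP (R3): 63% × 93% × 68% = 39.8412% of Orion Media Ltd.
Chain via Northgate Mining NL → Pinebrook Logistics SA (R3): 9% × 73% × 19% = 1.2483% of Orion Media Ltd.
Direct interest in Orion Media Ltd: 9%.
Aggregating (R2): 39.8412% + 1.2483% + 9% = 50.0895%.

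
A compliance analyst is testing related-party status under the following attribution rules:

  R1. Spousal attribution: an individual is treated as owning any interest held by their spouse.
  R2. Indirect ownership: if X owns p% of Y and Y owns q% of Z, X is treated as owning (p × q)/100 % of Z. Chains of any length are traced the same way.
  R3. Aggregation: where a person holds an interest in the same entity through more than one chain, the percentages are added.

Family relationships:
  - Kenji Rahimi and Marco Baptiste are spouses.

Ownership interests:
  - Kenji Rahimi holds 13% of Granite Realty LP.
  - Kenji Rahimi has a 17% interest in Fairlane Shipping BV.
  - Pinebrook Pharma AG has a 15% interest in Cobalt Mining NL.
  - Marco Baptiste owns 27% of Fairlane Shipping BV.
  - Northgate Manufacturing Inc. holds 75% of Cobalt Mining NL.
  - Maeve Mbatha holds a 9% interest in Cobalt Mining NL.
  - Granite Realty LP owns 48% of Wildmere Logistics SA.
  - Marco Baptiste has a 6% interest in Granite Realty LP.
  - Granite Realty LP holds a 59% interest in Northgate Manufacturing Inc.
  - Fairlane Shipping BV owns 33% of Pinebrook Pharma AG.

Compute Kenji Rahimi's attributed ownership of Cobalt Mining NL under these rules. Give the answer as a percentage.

By spousal attribution (R1), Kenji Rahimi is treated as also owning Marco Baptiste's interest in Granite Realty LP, giving 13% + 6% = 19%.
By spousal attribution (R1), Kenji Rahimi is treated as also owning Marco Baptiste's interest in Fairlane Shipping BV, giving 17% + 27% = 44%.
Chain via Granite Realty LP → Northgate Manufacturing Inc. (R2): 19% × 59% × 75% = 8.4075% of Cobalt Mining NL.
Chain via Fairlane Shipping BV → Pinebrook Pharma AG (R2): 44% × 33% × 15% = 2.178% of Cobalt Mining NL.
Aggregating (R3): 8.4075% + 2.178% = 10.5855%.

10.5855%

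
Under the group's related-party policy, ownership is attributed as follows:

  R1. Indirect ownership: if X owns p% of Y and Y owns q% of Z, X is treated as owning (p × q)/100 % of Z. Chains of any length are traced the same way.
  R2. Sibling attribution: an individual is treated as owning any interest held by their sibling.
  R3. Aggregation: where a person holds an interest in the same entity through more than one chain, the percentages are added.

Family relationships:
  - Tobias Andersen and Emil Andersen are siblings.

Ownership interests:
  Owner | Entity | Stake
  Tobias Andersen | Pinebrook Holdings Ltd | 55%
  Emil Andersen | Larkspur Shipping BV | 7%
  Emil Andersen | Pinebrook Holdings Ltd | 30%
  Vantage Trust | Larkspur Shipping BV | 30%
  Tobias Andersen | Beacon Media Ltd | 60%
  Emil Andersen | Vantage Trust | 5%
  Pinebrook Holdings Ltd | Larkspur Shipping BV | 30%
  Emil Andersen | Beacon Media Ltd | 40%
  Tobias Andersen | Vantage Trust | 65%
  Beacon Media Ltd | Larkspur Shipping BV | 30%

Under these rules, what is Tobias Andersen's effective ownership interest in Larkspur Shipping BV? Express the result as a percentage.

83.5%

By sibling attribution (R2), Tobias Andersen is treated as also owning Emil Andersen's interest in Pinebrook Holdings Ltd, giving 55% + 30% = 85%.
By sibling attribution (R2), Tobias Andersen is treated as also owning Emil Andersen's interest in Vantage Trust, giving 65% + 5% = 70%.
By sibling attribution (R2), Tobias Andersen is treated as also owning Emil Andersen's interest in Beacon Media Ltd, giving 60% + 40% = 100%.
By sibling attribution (R2), Tobias Andersen is treated as owning Emil Andersen's 7% interest in Larkspur Shipping BV.
Chain via Pinebrook Holdings Ltd (R1): 85% × 30% = 25.5% of Larkspur Shipping BV.
Chain via Vantage Trust (R1): 70% × 30% = 21% of Larkspur Shipping BV.
Chain via Beacon Media Ltd (R1): 100% × 30% = 30% of Larkspur Shipping BV.
Direct interest in Larkspur Shipping BV: 7%.
Aggregating (R3): 25.5% + 21% + 30% + 7% = 83.5%.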